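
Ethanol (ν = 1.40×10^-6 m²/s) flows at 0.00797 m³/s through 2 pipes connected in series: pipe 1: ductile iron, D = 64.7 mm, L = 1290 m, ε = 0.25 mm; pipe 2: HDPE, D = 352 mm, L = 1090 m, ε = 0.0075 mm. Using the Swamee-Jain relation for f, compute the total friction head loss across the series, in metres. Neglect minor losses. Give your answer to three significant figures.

Pipe 1: V = 2.424 m/s, Re = 1.12×10^5, ε/D = 0.00386, f = 0.02936, h_1 = f(L/D)V²/2g = 175.4 m
Pipe 2: V = 0.08190 m/s, Re = 2.06×10^4, ε/D = 2.13×10^-5, f = 0.02568, h_2 = f(L/D)V²/2g = 0.02719 m
Series → Q common, losses add: H = Σh = 175.4 m

H ≈ 175 m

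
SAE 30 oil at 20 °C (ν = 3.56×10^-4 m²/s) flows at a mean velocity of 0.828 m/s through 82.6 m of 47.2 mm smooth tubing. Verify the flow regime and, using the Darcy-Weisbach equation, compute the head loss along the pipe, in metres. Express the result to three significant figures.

Re = VD/ν = 0.828·0.04720/3.56×10^-4 = 110 → laminar (Re < 2300)
f = 64/Re = 0.5830
h_f = f(L/D)V²/(2g) = 0.5830·(82.6/0.04720)·0.828²/(2·9.81) = 35.65 m

h_f ≈ 35.6 m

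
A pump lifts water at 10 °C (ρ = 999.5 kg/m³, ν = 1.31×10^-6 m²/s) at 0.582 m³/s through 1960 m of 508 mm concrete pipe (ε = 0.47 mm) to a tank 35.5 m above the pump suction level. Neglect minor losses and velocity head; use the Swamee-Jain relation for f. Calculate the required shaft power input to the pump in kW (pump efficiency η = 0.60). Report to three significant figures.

V = 4Q/(πD²) = 2.871 m/s; Re = 1.11×10^6; ε/D = 9.25×10^-4; f = 0.01964
h_f = f(L/D)V²/2g = 31.85 m
Total head H = z + h_f = 35.5 + 31.85 = 67.35 m
P_hyd = ρgQH = 999.5·9.81·0.582·67.35 = 384.4 kW
P_shaft = P_hyd/η = 384.4/0.60 = 640.6 kW

P_shaft ≈ 641 kW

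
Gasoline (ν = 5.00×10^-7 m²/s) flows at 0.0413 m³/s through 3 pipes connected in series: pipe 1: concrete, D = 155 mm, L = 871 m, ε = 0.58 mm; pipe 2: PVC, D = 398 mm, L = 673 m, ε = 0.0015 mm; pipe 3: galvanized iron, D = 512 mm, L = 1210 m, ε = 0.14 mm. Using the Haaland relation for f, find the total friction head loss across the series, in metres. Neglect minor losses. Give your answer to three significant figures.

H ≈ 38.8 m

Pipe 1: V = 2.189 m/s, Re = 6.79×10^5, ε/D = 0.00374, f = 0.02808, h_1 = f(L/D)V²/2g = 38.53 m
Pipe 2: V = 0.3320 m/s, Re = 2.64×10^5, ε/D = 3.77×10^-6, f = 0.01472, h_2 = f(L/D)V²/2g = 0.1398 m
Pipe 3: V = 0.2006 m/s, Re = 2.05×10^5, ε/D = 2.73×10^-4, f = 0.01729, h_3 = f(L/D)V²/2g = 0.08380 m
Series → Q common, losses add: H = Σh = 38.75 m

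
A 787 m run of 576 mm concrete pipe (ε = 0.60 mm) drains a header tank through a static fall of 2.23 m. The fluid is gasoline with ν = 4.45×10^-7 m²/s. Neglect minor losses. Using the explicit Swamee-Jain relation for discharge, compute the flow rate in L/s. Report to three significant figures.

Swamee-Jain (Type II): Q = -0.965·√(gD⁵h_f/L)·ln[ε/(3.7D) + √(3.17ν²L/(gD³h_f))]
√(gD⁵h_f/L) = √(9.81·0.576⁵·2.23/787) = 0.04198
ε/(3.7D) = 2.82×10^-4; √(3.17ν²L/(gD³h_f)) = 1.09×10^-5
Q = -0.965·0.04198·ln(2.924×10^-4) = 0.3297 m³/s
Check: V = 1.27 m/s, Re = 1.64×10^6, f = 0.02008, h_f = 2.24 m ≈ 2.23 m ✓

Q ≈ 330 L/s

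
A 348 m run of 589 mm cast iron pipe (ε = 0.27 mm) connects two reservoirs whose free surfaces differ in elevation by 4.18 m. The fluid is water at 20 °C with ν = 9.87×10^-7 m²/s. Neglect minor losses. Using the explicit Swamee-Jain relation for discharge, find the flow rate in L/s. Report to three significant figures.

Q ≈ 786 L/s

Swamee-Jain (Type II): Q = -0.965·√(gD⁵h_f/L)·ln[ε/(3.7D) + √(3.17ν²L/(gD³h_f))]
√(gD⁵h_f/L) = √(9.81·0.589⁵·4.18/348) = 0.09139
ε/(3.7D) = 1.24×10^-4; √(3.17ν²L/(gD³h_f)) = 1.13×10^-5
Q = -0.965·0.09139·ln(1.352×10^-4) = 0.7857 m³/s
Check: V = 2.88 m/s, Re = 1.72×10^6, f = 0.01678, h_f = 4.20 m ≈ 4.18 m ✓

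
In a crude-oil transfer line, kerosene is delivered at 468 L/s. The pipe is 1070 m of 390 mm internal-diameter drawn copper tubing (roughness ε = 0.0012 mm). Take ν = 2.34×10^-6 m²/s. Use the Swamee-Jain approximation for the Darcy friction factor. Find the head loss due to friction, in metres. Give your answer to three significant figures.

h_f ≈ 26.9 m

V = 4Q/(πD²) = 4·0.468/(π·0.390²) = 3.918 m/s
Re = VD/ν = 3.918·0.390/2.34×10^-6 = 6.53×10^5 → turbulent
ε/D = 0.0012/390 = 3.08×10^-6
Swamee-Jain: f = 0.01255
h_f = f(L/D)V²/(2g) = 0.01255·(1070/0.390)·3.918²/(2·9.81) = 26.93 m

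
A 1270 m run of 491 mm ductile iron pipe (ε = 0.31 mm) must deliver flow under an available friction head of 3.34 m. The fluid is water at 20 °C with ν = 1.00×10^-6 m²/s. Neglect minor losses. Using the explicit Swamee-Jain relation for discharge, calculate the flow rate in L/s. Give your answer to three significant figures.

Swamee-Jain (Type II): Q = -0.965·√(gD⁵h_f/L)·ln[ε/(3.7D) + √(3.17ν²L/(gD³h_f))]
√(gD⁵h_f/L) = √(9.81·0.491⁵·3.34/1270) = 0.02713
ε/(3.7D) = 1.71×10^-4; √(3.17ν²L/(gD³h_f)) = 3.22×10^-5
Q = -0.965·0.02713·ln(2.029×10^-4) = 0.2226 m³/s
Check: V = 1.18 m/s, Re = 5.77×10^5, f = 0.01844, h_f = 3.36 m ≈ 3.34 m ✓

Q ≈ 223 L/s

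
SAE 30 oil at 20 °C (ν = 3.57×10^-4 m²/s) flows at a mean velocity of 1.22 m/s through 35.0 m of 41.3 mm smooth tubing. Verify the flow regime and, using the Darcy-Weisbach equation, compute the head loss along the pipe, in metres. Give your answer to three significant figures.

Re = VD/ν = 1.22·0.04130/3.57×10^-4 = 141 → laminar (Re < 2300)
f = 64/Re = 0.4535
h_f = f(L/D)V²/(2g) = 0.4535·(35.0/0.04130)·1.22²/(2·9.81) = 29.15 m

h_f ≈ 29.2 m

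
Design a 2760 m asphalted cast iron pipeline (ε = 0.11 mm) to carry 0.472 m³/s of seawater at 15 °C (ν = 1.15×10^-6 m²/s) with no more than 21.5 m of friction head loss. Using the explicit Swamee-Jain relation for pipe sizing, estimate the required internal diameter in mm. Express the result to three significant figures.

D ≈ 519 mm

Swamee-Jain (Type III): D = 0.66·[ε^1.25·(LQ²/(gh_f))^4.75 + ν·Q^9.4·(L/(gh_f))^5.2]^0.04
LQ²/(gh_f) = 2.915; L/(gh_f) = 13.09
Term 1 = ε^1.25·(…)^4.75 = 0.00182; Term 2 = ν·Q^9.4·(…)^5.2 = 6.36×10^-4
D = 0.66·(0.00182 + 6.36×10^-4)^0.04 = 0.5189 m = 519 mm
Check: V = 2.23 m/s, Re = 1.01×10^6, f = 0.01489, h_f = 20.1 m ≈ 21.5 m ✓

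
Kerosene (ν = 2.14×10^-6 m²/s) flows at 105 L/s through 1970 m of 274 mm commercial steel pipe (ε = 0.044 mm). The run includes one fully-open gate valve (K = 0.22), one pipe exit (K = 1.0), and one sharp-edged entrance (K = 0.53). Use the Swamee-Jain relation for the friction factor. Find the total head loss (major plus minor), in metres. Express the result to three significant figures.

V = 4Q/(πD²) = 1.781 m/s; V²/2g = 0.1616 m
Re = 2.28×10^5, ε/D = 1.61×10^-4 → f = 0.01655 (Swamee-Jain)
Major: h_f = f(L/D)·V²/2g = 0.01655·7190·0.1616 = 19.23 m
Minor: ΣK = 1.75; h_m = ΣK·V²/2g = 0.2828 m
Total H_L = 19.23 + 0.2828 = 19.51 m

H_L ≈ 19.5 m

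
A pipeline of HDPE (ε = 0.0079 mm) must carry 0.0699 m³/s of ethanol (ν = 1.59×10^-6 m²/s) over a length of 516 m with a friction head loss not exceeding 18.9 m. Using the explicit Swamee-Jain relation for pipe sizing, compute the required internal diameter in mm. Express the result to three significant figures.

D ≈ 177 mm

Swamee-Jain (Type III): D = 0.66·[ε^1.25·(LQ²/(gh_f))^4.75 + ν·Q^9.4·(L/(gh_f))^5.2]^0.04
LQ²/(gh_f) = 0.01360; L/(gh_f) = 2.783
Term 1 = ε^1.25·(…)^4.75 = 5.70×10^-16; Term 2 = ν·Q^9.4·(…)^5.2 = 4.48×10^-15
D = 0.66·(5.70×10^-16 + 4.48×10^-15)^0.04 = 0.1769 m = 177 mm
Check: V = 2.84 m/s, Re = 3.16×10^5, f = 0.01475, h_f = 17.8 m ≈ 18.9 m ✓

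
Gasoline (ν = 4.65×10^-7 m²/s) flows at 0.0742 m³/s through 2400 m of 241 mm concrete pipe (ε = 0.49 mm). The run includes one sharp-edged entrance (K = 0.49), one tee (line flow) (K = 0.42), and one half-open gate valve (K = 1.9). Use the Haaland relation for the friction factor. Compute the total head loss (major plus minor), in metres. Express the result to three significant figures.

V = 4Q/(πD²) = 1.627 m/s; V²/2g = 0.1349 m
Re = 8.43×10^5, ε/D = 0.00203 → f = 0.02376 (Haaland)
Major: h_f = f(L/D)·V²/2g = 0.02376·9959·0.1349 = 31.91 m
Minor: ΣK = 2.81; h_m = ΣK·V²/2g = 0.3789 m
Total H_L = 31.91 + 0.3789 = 32.29 m

H_L ≈ 32.3 m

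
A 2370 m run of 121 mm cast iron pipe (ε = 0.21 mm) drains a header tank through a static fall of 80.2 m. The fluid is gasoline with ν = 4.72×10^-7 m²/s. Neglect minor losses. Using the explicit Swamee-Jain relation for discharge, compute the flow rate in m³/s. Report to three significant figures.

Q ≈ 0.0215 m³/s

Swamee-Jain (Type II): Q = -0.965·√(gD⁵h_f/L)·ln[ε/(3.7D) + √(3.17ν²L/(gD³h_f))]
√(gD⁵h_f/L) = √(9.81·0.121⁵·80.2/2370) = 0.002934
ε/(3.7D) = 4.69×10^-4; √(3.17ν²L/(gD³h_f)) = 3.47×10^-5
Q = -0.965·0.002934·ln(5.037×10^-4) = 0.02150 m³/s
Check: V = 1.87 m/s, Re = 4.79×10^5, f = 0.02310, h_f = 80.6 m ≈ 80.2 m ✓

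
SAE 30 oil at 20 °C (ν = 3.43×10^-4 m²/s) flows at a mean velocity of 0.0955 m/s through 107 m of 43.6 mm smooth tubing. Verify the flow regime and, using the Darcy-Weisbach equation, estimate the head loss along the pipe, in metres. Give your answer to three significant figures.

h_f ≈ 6.01 m

Re = VD/ν = 0.0955·0.04360/3.43×10^-4 = 12.1 → laminar (Re < 2300)
f = 64/Re = 5.272
h_f = f(L/D)V²/(2g) = 5.272·(107/0.04360)·0.0955²/(2·9.81) = 6.014 m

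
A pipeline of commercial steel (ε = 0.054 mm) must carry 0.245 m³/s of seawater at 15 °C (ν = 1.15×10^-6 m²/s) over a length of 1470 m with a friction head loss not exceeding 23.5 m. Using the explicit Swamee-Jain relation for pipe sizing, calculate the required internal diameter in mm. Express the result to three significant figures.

Swamee-Jain (Type III): D = 0.66·[ε^1.25·(LQ²/(gh_f))^4.75 + ν·Q^9.4·(L/(gh_f))^5.2]^0.04
LQ²/(gh_f) = 0.3827; L/(gh_f) = 6.376
Term 1 = ε^1.25·(…)^4.75 = 4.83×10^-8; Term 2 = ν·Q^9.4·(…)^5.2 = 3.18×10^-8
D = 0.66·(4.83×10^-8 + 3.18×10^-8)^0.04 = 0.3433 m = 343 mm
Check: V = 2.65 m/s, Re = 7.90×10^5, f = 0.01451, h_f = 22.2 m ≈ 23.5 m ✓

D ≈ 343 mm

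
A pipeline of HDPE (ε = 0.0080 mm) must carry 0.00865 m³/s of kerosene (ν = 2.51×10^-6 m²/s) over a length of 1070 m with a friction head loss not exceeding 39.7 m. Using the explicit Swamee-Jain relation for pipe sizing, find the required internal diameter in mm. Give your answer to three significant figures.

D ≈ 81.7 mm

Swamee-Jain (Type III): D = 0.66·[ε^1.25·(LQ²/(gh_f))^4.75 + ν·Q^9.4·(L/(gh_f))^5.2]^0.04
LQ²/(gh_f) = 2.056×10^-4; L/(gh_f) = 2.747
Term 1 = ε^1.25·(…)^4.75 = 1.30×10^-24; Term 2 = ν·Q^9.4·(…)^5.2 = 1.95×10^-23
D = 0.66·(1.30×10^-24 + 1.95×10^-23)^0.04 = 0.08171 m = 81.7 mm
Check: V = 1.65 m/s, Re = 5.37×10^4, f = 0.02084, h_f = 37.9 m ≈ 39.7 m ✓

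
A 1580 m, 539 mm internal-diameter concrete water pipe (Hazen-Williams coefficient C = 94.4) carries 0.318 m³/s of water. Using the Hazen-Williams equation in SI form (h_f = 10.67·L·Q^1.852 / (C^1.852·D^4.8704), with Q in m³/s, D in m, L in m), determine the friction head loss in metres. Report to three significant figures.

h_f ≈ 9.01 m

h_f = 10.67·1580·0.318^1.852 / (94.4^1.852·0.539^4.8704) = 9.014 m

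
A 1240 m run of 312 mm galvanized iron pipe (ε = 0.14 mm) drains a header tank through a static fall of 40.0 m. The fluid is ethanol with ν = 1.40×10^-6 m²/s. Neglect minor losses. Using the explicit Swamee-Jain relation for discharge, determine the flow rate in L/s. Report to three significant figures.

Q ≈ 261 L/s

Swamee-Jain (Type II): Q = -0.965·√(gD⁵h_f/L)·ln[ε/(3.7D) + √(3.17ν²L/(gD³h_f))]
√(gD⁵h_f/L) = √(9.81·0.312⁵·40.0/1240) = 0.03059
ε/(3.7D) = 1.21×10^-4; √(3.17ν²L/(gD³h_f)) = 2.54×10^-5
Q = -0.965·0.03059·ln(1.467×10^-4) = 0.2605 m³/s
Check: V = 3.41 m/s, Re = 7.59×10^5, f = 0.01711, h_f = 40.3 m ≈ 40.0 m ✓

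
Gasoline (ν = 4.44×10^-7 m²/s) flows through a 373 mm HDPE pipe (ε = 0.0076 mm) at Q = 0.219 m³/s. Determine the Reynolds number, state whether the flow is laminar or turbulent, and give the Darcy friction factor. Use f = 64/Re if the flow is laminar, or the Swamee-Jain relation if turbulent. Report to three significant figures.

V = 4Q/(πD²) = 2.004 m/s
Re = VD/ν = 2.004·0.373/4.44×10^-7 = 1.68×10^6
Re > 4000 → turbulent; ε/D = 2.04×10^-5
Swamee-Jain: f = 0.01130

Re ≈ 1.68×10^6; turbulent; f ≈ 0.0113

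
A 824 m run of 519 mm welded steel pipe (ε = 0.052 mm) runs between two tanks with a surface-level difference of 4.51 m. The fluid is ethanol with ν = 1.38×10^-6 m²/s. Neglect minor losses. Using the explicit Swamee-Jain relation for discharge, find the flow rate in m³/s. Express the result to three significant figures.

Swamee-Jain (Type II): Q = -0.965·√(gD⁵h_f/L)·ln[ε/(3.7D) + √(3.17ν²L/(gD³h_f))]
√(gD⁵h_f/L) = √(9.81·0.519⁵·4.51/824) = 0.04497
ε/(3.7D) = 2.71×10^-5; √(3.17ν²L/(gD³h_f)) = 2.84×10^-5
Q = -0.965·0.04497·ln(5.544×10^-5) = 0.4252 m³/s
Check: V = 2.01 m/s, Re = 7.56×10^5, f = 0.01385, h_f = 4.53 m ≈ 4.51 m ✓

Q ≈ 0.425 m³/s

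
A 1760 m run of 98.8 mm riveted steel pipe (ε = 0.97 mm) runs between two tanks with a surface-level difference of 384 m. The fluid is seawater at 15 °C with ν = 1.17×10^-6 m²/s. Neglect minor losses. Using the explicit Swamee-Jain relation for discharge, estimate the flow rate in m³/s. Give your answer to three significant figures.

Q ≈ 0.0256 m³/s

Swamee-Jain (Type II): Q = -0.965·√(gD⁵h_f/L)·ln[ε/(3.7D) + √(3.17ν²L/(gD³h_f))]
√(gD⁵h_f/L) = √(9.81·0.0988⁵·384/1760) = 0.004489
ε/(3.7D) = 0.00265; √(3.17ν²L/(gD³h_f)) = 4.58×10^-5
Q = -0.965·0.004489·ln(0.002699) = 0.02562 m³/s
Check: V = 3.34 m/s, Re = 2.82×10^5, f = 0.03801, h_f = 385 m ≈ 384 m ✓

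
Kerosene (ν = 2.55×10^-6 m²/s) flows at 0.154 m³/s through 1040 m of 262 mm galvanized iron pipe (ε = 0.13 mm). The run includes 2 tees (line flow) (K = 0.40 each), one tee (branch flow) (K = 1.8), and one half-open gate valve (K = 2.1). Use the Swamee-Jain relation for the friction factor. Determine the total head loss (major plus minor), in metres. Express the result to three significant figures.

V = 4Q/(πD²) = 2.856 m/s; V²/2g = 0.4159 m
Re = 2.93×10^5, ε/D = 4.96×10^-4 → f = 0.01834 (Swamee-Jain)
Major: h_f = f(L/D)·V²/2g = 0.01834·3969·0.4159 = 30.27 m
Minor: ΣK = 4.70; h_m = ΣK·V²/2g = 1.955 m
Total H_L = 30.27 + 1.955 = 32.22 m

H_L ≈ 32.2 m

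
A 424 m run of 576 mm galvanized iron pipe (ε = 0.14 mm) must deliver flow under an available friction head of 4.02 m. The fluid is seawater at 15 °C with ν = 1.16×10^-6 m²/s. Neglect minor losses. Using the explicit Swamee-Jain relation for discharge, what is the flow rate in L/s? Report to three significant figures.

Swamee-Jain (Type II): Q = -0.965·√(gD⁵h_f/L)·ln[ε/(3.7D) + √(3.17ν²L/(gD³h_f))]
√(gD⁵h_f/L) = √(9.81·0.576⁵·4.02/424) = 0.07679
ε/(3.7D) = 6.57×10^-5; √(3.17ν²L/(gD³h_f)) = 1.55×10^-5
Q = -0.965·0.07679·ln(8.118×10^-5) = 0.6980 m³/s
Check: V = 2.68 m/s, Re = 1.33×10^6, f = 0.01503, h_f = 4.04 m ≈ 4.02 m ✓

Q ≈ 698 L/s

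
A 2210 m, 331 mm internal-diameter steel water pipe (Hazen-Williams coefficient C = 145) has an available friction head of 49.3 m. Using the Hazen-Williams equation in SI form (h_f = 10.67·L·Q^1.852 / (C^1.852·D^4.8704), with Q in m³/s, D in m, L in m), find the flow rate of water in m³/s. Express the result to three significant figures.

Q ≈ 0.283 m³/s

Rearranging: Q = [h_f·C^1.852·D^4.8704 / (10.67·L)]^(1/1.852)
Q = [49.3·145^1.852·0.331^4.8704 / (10.67·2210)]^0.540 = 0.2829 m³/s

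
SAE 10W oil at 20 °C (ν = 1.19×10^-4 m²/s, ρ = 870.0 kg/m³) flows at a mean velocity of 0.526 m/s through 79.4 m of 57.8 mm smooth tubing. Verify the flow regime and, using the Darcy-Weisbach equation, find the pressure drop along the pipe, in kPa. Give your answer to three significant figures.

Δp ≈ 41.4 kPa

Re = VD/ν = 0.526·0.05780/1.19×10^-4 = 255 → laminar (Re < 2300)
f = 64/Re = 0.2505
h_f = f(L/D)V²/(2g) = 0.2505·(79.4/0.05780)·0.526²/(2·9.81) = 4.853 m
Δp = ρg·h_f = 870.0·9.81·4.853 = 41.42 kPa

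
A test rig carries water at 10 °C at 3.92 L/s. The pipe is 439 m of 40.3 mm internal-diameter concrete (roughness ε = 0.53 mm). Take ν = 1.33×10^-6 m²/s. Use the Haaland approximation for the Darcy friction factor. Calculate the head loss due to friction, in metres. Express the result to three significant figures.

V = 4Q/(πD²) = 4·0.00392/(π·0.0403²) = 3.073 m/s
Re = VD/ν = 3.073·0.0403/1.33×10^-6 = 9.31×10^4 → turbulent
ε/D = 0.53/40.3 = 0.0132
Haaland: f = 0.04227
h_f = f(L/D)V²/(2g) = 0.04227·(439/0.0403)·3.073²/(2·9.81) = 221.7 m

h_f ≈ 222 m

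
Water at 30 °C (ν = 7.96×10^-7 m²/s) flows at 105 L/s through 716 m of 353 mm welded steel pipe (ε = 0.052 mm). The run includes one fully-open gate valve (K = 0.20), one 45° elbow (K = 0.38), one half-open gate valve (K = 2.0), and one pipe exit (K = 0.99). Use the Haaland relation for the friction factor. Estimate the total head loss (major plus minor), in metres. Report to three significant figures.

H_L ≈ 1.98 m

V = 4Q/(πD²) = 1.073 m/s; V²/2g = 0.05867 m
Re = 4.76×10^5, ε/D = 1.47×10^-4 → f = 0.01485 (Haaland)
Major: h_f = f(L/D)·V²/2g = 0.01485·2028·0.05867 = 1.767 m
Minor: ΣK = 3.57; h_m = ΣK·V²/2g = 0.2094 m
Total H_L = 1.767 + 0.2094 = 1.976 m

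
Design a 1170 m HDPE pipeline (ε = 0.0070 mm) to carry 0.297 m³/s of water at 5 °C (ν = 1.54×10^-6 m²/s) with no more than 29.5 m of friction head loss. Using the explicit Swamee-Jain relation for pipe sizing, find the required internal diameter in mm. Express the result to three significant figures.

D ≈ 329 mm

Swamee-Jain (Type III): D = 0.66·[ε^1.25·(LQ²/(gh_f))^4.75 + ν·Q^9.4·(L/(gh_f))^5.2]^0.04
LQ²/(gh_f) = 0.3566; L/(gh_f) = 4.043
Term 1 = ε^1.25·(…)^4.75 = 2.69×10^-9; Term 2 = ν·Q^9.4·(…)^5.2 = 2.43×10^-8
D = 0.66·(2.69×10^-9 + 2.43×10^-8)^0.04 = 0.3287 m = 329 mm
Check: V = 3.50 m/s, Re = 7.47×10^5, f = 0.01262, h_f = 28.1 m ≈ 29.5 m ✓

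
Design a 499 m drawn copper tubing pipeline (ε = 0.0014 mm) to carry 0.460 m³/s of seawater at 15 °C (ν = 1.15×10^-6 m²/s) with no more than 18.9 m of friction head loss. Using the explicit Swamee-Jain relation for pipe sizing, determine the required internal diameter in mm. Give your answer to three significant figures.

Swamee-Jain (Type III): D = 0.66·[ε^1.25·(LQ²/(gh_f))^4.75 + ν·Q^9.4·(L/(gh_f))^5.2]^0.04
LQ²/(gh_f) = 0.5695; L/(gh_f) = 2.691
Term 1 = ε^1.25·(…)^4.75 = 3.32×10^-9; Term 2 = ν·Q^9.4·(…)^5.2 = 1.34×10^-7
D = 0.66·(3.32×10^-9 + 1.34×10^-7)^0.04 = 0.3508 m = 351 mm
Check: V = 4.76 m/s, Re = 1.45×10^6, f = 0.01104, h_f = 18.1 m ≈ 18.9 m ✓

D ≈ 351 mm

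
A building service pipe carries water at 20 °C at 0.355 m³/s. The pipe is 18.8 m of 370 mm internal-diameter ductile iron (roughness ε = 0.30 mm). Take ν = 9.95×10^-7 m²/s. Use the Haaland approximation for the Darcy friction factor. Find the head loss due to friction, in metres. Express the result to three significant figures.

h_f ≈ 0.535 m

V = 4Q/(πD²) = 4·0.355/(π·0.370²) = 3.302 m/s
Re = VD/ν = 3.302·0.370/9.95×10^-7 = 1.23×10^6 → turbulent
ε/D = 0.30/370 = 8.11×10^-4
Haaland: f = 0.01896
h_f = f(L/D)V²/(2g) = 0.01896·(18.8/0.370)·3.302²/(2·9.81) = 0.5353 m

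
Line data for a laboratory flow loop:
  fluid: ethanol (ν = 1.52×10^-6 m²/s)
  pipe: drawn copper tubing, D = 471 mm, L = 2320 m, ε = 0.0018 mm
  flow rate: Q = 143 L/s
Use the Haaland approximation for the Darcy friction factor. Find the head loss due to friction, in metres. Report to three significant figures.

h_f ≈ 2.51 m

V = 4Q/(πD²) = 4·0.143/(π·0.471²) = 0.8207 m/s
Re = VD/ν = 0.8207·0.471/1.52×10^-6 = 2.54×10^5 → turbulent
ε/D = 0.0018/471 = 3.82×10^-6
Haaland: f = 0.01482
h_f = f(L/D)V²/(2g) = 0.01482·(2320/0.471)·0.8207²/(2·9.81) = 2.507 m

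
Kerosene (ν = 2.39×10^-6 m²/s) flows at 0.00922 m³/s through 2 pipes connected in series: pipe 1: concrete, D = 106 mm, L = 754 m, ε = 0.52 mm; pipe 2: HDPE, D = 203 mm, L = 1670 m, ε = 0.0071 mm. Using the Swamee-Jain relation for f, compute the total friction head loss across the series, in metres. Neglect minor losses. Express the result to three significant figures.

Pipe 1: V = 1.045 m/s, Re = 4.63×10^4, ε/D = 0.00491, f = 0.03252, h_1 = f(L/D)V²/2g = 12.87 m
Pipe 2: V = 0.2849 m/s, Re = 2.42×10^4, ε/D = 3.50×10^-5, f = 0.02472, h_2 = f(L/D)V²/2g = 0.8411 m
Series → Q common, losses add: H = Σh = 13.71 m

H ≈ 13.7 m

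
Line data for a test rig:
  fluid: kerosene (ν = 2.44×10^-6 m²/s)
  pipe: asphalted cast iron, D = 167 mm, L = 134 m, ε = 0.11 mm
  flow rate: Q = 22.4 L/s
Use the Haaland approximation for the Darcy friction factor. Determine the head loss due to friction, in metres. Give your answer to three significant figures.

V = 4Q/(πD²) = 4·0.0224/(π·0.167²) = 1.023 m/s
Re = VD/ν = 1.023·0.167/2.44×10^-6 = 7.00×10^4 → turbulent
ε/D = 0.11/167 = 6.59×10^-4
Haaland: f = 0.02165
h_f = f(L/D)V²/(2g) = 0.02165·(134/0.167)·1.023²/(2·9.81) = 0.9258 m

h_f ≈ 0.926 m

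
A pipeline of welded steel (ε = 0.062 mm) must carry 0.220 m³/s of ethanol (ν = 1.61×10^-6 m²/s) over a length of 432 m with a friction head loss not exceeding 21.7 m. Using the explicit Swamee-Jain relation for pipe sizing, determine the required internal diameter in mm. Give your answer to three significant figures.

D ≈ 266 mm

Swamee-Jain (Type III): D = 0.66·[ε^1.25·(LQ²/(gh_f))^4.75 + ν·Q^9.4·(L/(gh_f))^5.2]^0.04
LQ²/(gh_f) = 0.09822; L/(gh_f) = 2.029
Term 1 = ε^1.25·(…)^4.75 = 8.98×10^-11; Term 2 = ν·Q^9.4·(…)^5.2 = 4.21×10^-11
D = 0.66·(8.98×10^-11 + 4.21×10^-11)^0.04 = 0.2657 m = 266 mm
Check: V = 3.97 m/s, Re = 6.55×10^5, f = 0.01551, h_f = 20.2 m ≈ 21.7 m ✓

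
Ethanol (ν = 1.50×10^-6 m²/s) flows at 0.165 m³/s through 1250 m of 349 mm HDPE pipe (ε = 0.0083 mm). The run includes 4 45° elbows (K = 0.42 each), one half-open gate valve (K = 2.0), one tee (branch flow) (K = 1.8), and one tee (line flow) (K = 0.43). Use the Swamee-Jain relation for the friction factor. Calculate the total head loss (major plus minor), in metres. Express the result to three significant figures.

V = 4Q/(πD²) = 1.725 m/s; V²/2g = 0.1516 m
Re = 4.01×10^5, ε/D = 2.38×10^-5 → f = 0.01395 (Swamee-Jain)
Major: h_f = f(L/D)·V²/2g = 0.01395·3582·0.1516 = 7.575 m
Minor: ΣK = 5.91; h_m = ΣK·V²/2g = 0.8961 m
Total H_L = 7.575 + 0.8961 = 8.471 m

H_L ≈ 8.47 m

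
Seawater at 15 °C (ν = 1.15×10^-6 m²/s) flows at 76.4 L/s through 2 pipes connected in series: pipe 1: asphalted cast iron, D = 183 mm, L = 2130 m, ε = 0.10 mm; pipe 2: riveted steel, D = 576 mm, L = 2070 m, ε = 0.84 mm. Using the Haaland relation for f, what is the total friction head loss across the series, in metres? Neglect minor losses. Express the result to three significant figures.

Pipe 1: V = 2.905 m/s, Re = 4.62×10^5, ε/D = 5.46×10^-4, f = 0.01793, h_1 = f(L/D)V²/2g = 89.73 m
Pipe 2: V = 0.2932 m/s, Re = 1.47×10^5, ε/D = 0.00146, f = 0.02290, h_2 = f(L/D)V²/2g = 0.3607 m
Series → Q common, losses add: H = Σh = 90.09 m

H ≈ 90.1 m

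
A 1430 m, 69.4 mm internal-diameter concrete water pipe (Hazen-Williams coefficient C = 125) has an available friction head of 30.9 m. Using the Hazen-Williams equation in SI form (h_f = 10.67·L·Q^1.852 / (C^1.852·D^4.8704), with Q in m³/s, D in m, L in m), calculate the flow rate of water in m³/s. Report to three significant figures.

Q ≈ 0.00394 m³/s

Rearranging: Q = [h_f·C^1.852·D^4.8704 / (10.67·L)]^(1/1.852)
Q = [30.9·125^1.852·0.0694^4.8704 / (10.67·1430)]^0.540 = 0.003940 m³/s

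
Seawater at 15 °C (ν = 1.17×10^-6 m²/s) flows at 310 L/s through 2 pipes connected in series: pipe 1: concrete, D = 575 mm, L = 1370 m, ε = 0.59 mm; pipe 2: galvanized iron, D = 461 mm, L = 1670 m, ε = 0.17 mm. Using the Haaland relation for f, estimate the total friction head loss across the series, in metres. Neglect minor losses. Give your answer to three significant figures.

Pipe 1: V = 1.194 m/s, Re = 5.87×10^5, ε/D = 0.00103, f = 0.02024, h_1 = f(L/D)V²/2g = 3.503 m
Pipe 2: V = 1.857 m/s, Re = 7.32×10^5, ε/D = 3.69×10^-4, f = 0.01638, h_2 = f(L/D)V²/2g = 10.43 m
Series → Q common, losses add: H = Σh = 13.93 m

H ≈ 13.9 m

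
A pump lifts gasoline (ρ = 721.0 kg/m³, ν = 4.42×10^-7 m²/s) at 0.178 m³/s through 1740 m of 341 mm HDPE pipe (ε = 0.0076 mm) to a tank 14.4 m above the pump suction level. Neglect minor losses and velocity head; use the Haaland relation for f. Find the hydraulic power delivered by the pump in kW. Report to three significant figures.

P_hyd ≈ 32.3 kW

V = 4Q/(πD²) = 1.949 m/s; Re = 1.50×10^6; ε/D = 2.23×10^-5; f = 0.01138
h_f = f(L/D)V²/2g = 11.24 m
Total head H = z + h_f = 14.4 + 11.24 = 25.64 m
P_hyd = ρgQH = 721.0·9.81·0.178·25.64 = 32.28 kW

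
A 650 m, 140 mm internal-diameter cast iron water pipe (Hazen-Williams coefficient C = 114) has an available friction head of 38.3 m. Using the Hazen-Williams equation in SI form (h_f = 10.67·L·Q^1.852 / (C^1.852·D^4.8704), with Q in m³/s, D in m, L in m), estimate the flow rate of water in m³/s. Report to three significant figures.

Rearranging: Q = [h_f·C^1.852·D^4.8704 / (10.67·L)]^(1/1.852)
Q = [38.3·114^1.852·0.140^4.8704 / (10.67·650)]^0.540 = 0.03910 m³/s

Q ≈ 0.0391 m³/s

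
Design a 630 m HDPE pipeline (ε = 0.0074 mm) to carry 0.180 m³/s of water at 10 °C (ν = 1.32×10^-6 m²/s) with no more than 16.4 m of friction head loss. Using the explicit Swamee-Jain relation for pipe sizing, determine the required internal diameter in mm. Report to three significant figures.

Swamee-Jain (Type III): D = 0.66·[ε^1.25·(LQ²/(gh_f))^4.75 + ν·Q^9.4·(L/(gh_f))^5.2]^0.04
LQ²/(gh_f) = 0.1269; L/(gh_f) = 3.916
Term 1 = ε^1.25·(…)^4.75 = 2.13×10^-11; Term 2 = ν·Q^9.4·(…)^5.2 = 1.60×10^-10
D = 0.66·(2.13×10^-11 + 1.60×10^-10)^0.04 = 0.2690 m = 269 mm
Check: V = 3.17 m/s, Re = 6.45×10^5, f = 0.01301, h_f = 15.6 m ≈ 16.4 m ✓

D ≈ 269 mm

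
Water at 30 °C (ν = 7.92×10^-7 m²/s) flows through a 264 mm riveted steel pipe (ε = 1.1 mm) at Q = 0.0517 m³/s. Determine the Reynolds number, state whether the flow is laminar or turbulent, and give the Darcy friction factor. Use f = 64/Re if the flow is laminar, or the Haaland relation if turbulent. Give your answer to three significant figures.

Re ≈ 3.15×10^5; turbulent; f ≈ 0.0291

V = 4Q/(πD²) = 0.9445 m/s
Re = VD/ν = 0.9445·0.264/7.92×10^-7 = 3.15×10^5
Re > 4000 → turbulent; ε/D = 0.00417
Haaland: f = 0.02913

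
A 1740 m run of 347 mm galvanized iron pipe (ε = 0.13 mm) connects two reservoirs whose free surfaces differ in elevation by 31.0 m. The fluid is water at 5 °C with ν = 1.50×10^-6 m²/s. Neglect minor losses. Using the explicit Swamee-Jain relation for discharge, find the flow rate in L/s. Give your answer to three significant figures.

Swamee-Jain (Type II): Q = -0.965·√(gD⁵h_f/L)·ln[ε/(3.7D) + √(3.17ν²L/(gD³h_f))]
√(gD⁵h_f/L) = √(9.81·0.347⁵·31.0/1740) = 0.02965
ε/(3.7D) = 1.01×10^-4; √(3.17ν²L/(gD³h_f)) = 3.13×10^-5
Q = -0.965·0.02965·ln(1.325×10^-4) = 0.2555 m³/s
Check: V = 2.70 m/s, Re = 6.25×10^5, f = 0.01673, h_f = 31.2 m ≈ 31.0 m ✓

Q ≈ 255 L/s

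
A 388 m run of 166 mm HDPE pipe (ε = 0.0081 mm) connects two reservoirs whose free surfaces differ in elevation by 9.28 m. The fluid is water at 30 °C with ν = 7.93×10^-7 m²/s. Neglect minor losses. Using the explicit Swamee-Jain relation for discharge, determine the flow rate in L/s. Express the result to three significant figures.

Swamee-Jain (Type II): Q = -0.965·√(gD⁵h_f/L)·ln[ε/(3.7D) + √(3.17ν²L/(gD³h_f))]
√(gD⁵h_f/L) = √(9.81·0.166⁵·9.28/388) = 0.005438
ε/(3.7D) = 1.32×10^-5; √(3.17ν²L/(gD³h_f)) = 4.31×10^-5
Q = -0.965·0.005438·ln(5.628×10^-5) = 0.05135 m³/s
Check: V = 2.37 m/s, Re = 4.97×10^5, f = 0.01383, h_f = 9.28 m ≈ 9.28 m ✓

Q ≈ 51.4 L/s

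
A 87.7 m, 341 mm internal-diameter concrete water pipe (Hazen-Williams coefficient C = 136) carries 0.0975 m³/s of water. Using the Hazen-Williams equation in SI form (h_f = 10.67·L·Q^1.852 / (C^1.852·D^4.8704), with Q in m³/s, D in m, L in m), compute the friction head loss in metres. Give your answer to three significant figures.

h_f ≈ 0.265 m

h_f = 10.67·87.7·0.0975^1.852 / (136^1.852·0.341^4.8704) = 0.2649 m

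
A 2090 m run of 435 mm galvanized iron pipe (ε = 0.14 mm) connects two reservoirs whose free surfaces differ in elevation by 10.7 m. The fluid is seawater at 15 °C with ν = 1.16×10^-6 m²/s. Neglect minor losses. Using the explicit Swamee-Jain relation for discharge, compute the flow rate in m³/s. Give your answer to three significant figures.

Q ≈ 0.244 m³/s

Swamee-Jain (Type II): Q = -0.965·√(gD⁵h_f/L)·ln[ε/(3.7D) + √(3.17ν²L/(gD³h_f))]
√(gD⁵h_f/L) = √(9.81·0.435⁵·10.7/2090) = 0.02797
ε/(3.7D) = 8.70×10^-5; √(3.17ν²L/(gD³h_f)) = 3.21×10^-5
Q = -0.965·0.02797·ln(1.191×10^-4) = 0.2439 m³/s
Check: V = 1.64 m/s, Re = 6.15×10^5, f = 0.01633, h_f = 10.8 m ≈ 10.7 m ✓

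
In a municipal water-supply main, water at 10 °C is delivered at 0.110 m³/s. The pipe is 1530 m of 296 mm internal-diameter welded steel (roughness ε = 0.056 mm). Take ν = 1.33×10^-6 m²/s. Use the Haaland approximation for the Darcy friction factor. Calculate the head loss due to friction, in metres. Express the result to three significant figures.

h_f ≈ 10.6 m

V = 4Q/(πD²) = 4·0.110/(π·0.296²) = 1.599 m/s
Re = VD/ν = 1.599·0.296/1.33×10^-6 = 3.56×10^5 → turbulent
ε/D = 0.056/296 = 1.89×10^-4
Haaland: f = 0.01568
h_f = f(L/D)V²/(2g) = 0.01568·(1530/0.296)·1.599²/(2·9.81) = 10.56 m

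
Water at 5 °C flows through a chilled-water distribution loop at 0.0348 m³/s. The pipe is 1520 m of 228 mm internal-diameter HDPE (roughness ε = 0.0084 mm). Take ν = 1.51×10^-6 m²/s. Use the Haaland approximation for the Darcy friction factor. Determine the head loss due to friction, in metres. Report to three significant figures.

V = 4Q/(πD²) = 4·0.0348/(π·0.228²) = 0.8524 m/s
Re = VD/ν = 0.8524·0.228/1.51×10^-6 = 1.29×10^5 → turbulent
ε/D = 0.0084/228 = 3.68×10^-5
Haaland: f = 0.01710
h_f = f(L/D)V²/(2g) = 0.01710·(1520/0.228)·0.8524²/(2·9.81) = 4.221 m

h_f ≈ 4.22 m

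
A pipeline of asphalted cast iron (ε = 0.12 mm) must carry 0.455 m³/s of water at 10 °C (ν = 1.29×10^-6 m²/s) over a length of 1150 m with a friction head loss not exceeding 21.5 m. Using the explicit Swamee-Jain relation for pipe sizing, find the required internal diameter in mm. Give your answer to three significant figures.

D ≈ 434 mm

Swamee-Jain (Type III): D = 0.66·[ε^1.25·(LQ²/(gh_f))^4.75 + ν·Q^9.4·(L/(gh_f))^5.2]^0.04
LQ²/(gh_f) = 1.129; L/(gh_f) = 5.452
Term 1 = ε^1.25·(…)^4.75 = 2.23×10^-5; Term 2 = ν·Q^9.4·(…)^5.2 = 5.32×10^-6
D = 0.66·(2.23×10^-5 + 5.32×10^-6)^0.04 = 0.4337 m = 434 mm
Check: V = 3.08 m/s, Re = 1.04×10^6, f = 0.01552, h_f = 19.9 m ≈ 21.5 m ✓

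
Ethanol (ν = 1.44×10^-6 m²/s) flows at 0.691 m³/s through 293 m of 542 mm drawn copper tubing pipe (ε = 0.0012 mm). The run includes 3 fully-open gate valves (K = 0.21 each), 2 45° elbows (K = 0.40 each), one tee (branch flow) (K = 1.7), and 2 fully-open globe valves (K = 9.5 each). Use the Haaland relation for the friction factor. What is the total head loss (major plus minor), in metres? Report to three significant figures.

V = 4Q/(πD²) = 2.995 m/s; V²/2g = 0.4572 m
Re = 1.13×10^6, ε/D = 2.21×10^-6 → f = 0.01139 (Haaland)
Major: h_f = f(L/D)·V²/2g = 0.01139·540.6·0.4572 = 2.816 m
Minor: ΣK = 22.1; h_m = ΣK·V²/2g = 10.12 m
Total H_L = 2.816 + 10.12 = 12.93 m

H_L ≈ 12.9 m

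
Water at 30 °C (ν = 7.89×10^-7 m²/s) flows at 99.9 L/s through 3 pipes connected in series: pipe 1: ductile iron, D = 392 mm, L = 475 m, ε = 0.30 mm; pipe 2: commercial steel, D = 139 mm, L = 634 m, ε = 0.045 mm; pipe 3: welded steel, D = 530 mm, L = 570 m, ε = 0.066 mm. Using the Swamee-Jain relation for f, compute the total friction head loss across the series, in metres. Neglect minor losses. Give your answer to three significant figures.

Pipe 1: V = 0.8278 m/s, Re = 4.11×10^5, ε/D = 7.65×10^-4, f = 0.01941, h_1 = f(L/D)V²/2g = 0.8213 m
Pipe 2: V = 6.583 m/s, Re = 1.16×10^6, ε/D = 3.24×10^-4, f = 0.01587, h_2 = f(L/D)V²/2g = 159.9 m
Pipe 3: V = 0.4528 m/s, Re = 3.04×10^5, ε/D = 1.25×10^-4, f = 0.01564, h_3 = f(L/D)V²/2g = 0.1758 m
Series → Q common, losses add: H = Σh = 160.9 m

H ≈ 161 m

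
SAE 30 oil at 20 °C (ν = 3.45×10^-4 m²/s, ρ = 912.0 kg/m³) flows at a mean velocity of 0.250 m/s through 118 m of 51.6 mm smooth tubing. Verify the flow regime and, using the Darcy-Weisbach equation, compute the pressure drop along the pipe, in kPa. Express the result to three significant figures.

Re = VD/ν = 0.250·0.05160/3.45×10^-4 = 37.4 → laminar (Re < 2300)
f = 64/Re = 1.712
h_f = f(L/D)V²/(2g) = 1.712·(118/0.05160)·0.250²/(2·9.81) = 12.47 m
Δp = ρg·h_f = 912.0·9.81·12.47 = 111.6 kPa

Δp ≈ 112 kPa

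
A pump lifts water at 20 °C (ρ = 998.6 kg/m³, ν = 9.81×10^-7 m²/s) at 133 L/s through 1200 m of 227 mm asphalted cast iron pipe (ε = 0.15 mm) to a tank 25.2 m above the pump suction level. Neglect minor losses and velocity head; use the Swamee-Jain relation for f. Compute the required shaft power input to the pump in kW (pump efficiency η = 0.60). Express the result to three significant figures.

V = 4Q/(πD²) = 3.286 m/s; Re = 7.60×10^5; ε/D = 6.61×10^-4; f = 0.01844
h_f = f(L/D)V²/2g = 53.65 m
Total head H = z + h_f = 25.2 + 53.65 = 78.85 m
P_hyd = ρgQH = 998.6·9.81·0.133·78.85 = 102.7 kW
P_shaft = P_hyd/η = 102.7/0.60 = 171.2 kW

P_shaft ≈ 171 kW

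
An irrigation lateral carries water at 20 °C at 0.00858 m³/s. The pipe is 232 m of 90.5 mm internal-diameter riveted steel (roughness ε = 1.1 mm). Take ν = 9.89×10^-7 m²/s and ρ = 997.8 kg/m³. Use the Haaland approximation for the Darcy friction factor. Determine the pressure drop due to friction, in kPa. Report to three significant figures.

V = 4Q/(πD²) = 4·0.00858/(π·0.0905²) = 1.334 m/s
Re = VD/ν = 1.334·0.0905/9.89×10^-7 = 1.22×10^5 → turbulent
ε/D = 1.1/90.5 = 0.0122
Haaland: f = 0.04103
h_f = f(L/D)V²/(2g) = 0.04103·(232/0.0905)·1.334²/(2·9.81) = 9.537 m
Δp = ρg·h_f = 997.8·9.81·9.537 = 93.35 kPa

Δp ≈ 93.3 kPa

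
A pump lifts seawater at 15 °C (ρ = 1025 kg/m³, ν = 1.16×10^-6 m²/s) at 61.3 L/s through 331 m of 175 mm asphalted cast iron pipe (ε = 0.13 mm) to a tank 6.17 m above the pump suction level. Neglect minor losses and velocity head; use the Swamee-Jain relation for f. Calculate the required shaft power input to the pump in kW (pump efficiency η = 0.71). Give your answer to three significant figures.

P_shaft ≈ 15.9 kW

V = 4Q/(πD²) = 2.549 m/s; Re = 3.84×10^5; ε/D = 7.43×10^-4; f = 0.01936
h_f = f(L/D)V²/2g = 12.12 m
Total head H = z + h_f = 6.17 + 12.12 = 18.29 m
P_hyd = ρgQH = 1025·9.81·0.0613·18.29 = 11.27 kW
P_shaft = P_hyd/η = 11.27/0.71 = 15.88 kW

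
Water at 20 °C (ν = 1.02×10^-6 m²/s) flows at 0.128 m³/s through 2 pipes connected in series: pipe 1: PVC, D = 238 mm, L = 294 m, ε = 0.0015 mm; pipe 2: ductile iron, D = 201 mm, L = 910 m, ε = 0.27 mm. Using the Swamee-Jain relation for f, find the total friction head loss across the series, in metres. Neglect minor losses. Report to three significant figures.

H ≈ 87.4 m

Pipe 1: V = 2.877 m/s, Re = 6.71×10^5, ε/D = 6.30×10^-6, f = 0.01255, h_1 = f(L/D)V²/2g = 6.541 m
Pipe 2: V = 4.034 m/s, Re = 7.95×10^5, ε/D = 0.00134, f = 0.02153, h_2 = f(L/D)V²/2g = 80.84 m
Series → Q common, losses add: H = Σh = 87.38 m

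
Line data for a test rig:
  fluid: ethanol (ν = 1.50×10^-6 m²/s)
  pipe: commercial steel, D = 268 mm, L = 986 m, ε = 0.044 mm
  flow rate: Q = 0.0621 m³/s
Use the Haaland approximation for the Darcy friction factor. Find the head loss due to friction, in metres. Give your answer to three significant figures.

h_f ≈ 3.79 m

V = 4Q/(πD²) = 4·0.0621/(π·0.268²) = 1.101 m/s
Re = VD/ν = 1.101·0.268/1.50×10^-6 = 1.97×10^5 → turbulent
ε/D = 0.044/268 = 1.64×10^-4
Haaland: f = 0.01667
h_f = f(L/D)V²/(2g) = 0.01667·(986/0.268)·1.101²/(2·9.81) = 3.789 m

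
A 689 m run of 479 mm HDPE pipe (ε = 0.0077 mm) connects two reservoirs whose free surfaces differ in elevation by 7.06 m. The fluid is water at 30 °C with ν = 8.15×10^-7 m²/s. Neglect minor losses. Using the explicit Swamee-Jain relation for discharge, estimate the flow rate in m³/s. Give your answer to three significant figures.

Swamee-Jain (Type II): Q = -0.965·√(gD⁵h_f/L)·ln[ε/(3.7D) + √(3.17ν²L/(gD³h_f))]
√(gD⁵h_f/L) = √(9.81·0.479⁵·7.06/689) = 0.05035
ε/(3.7D) = 4.34×10^-6; √(3.17ν²L/(gD³h_f)) = 1.38×10^-5
Q = -0.965·0.05035·ln(1.815×10^-5) = 0.5304 m³/s
Check: V = 2.94 m/s, Re = 1.73×10^6, f = 0.01114, h_f = 7.07 m ≈ 7.06 m ✓

Q ≈ 0.530 m³/s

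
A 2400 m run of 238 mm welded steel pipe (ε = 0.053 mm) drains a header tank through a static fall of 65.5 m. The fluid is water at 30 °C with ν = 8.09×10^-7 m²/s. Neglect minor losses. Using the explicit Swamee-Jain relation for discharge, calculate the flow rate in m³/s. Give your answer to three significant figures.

Q ≈ 0.129 m³/s

Swamee-Jain (Type II): Q = -0.965·√(gD⁵h_f/L)·ln[ε/(3.7D) + √(3.17ν²L/(gD³h_f))]
√(gD⁵h_f/L) = √(9.81·0.238⁵·65.5/2400) = 0.01430
ε/(3.7D) = 6.02×10^-5; √(3.17ν²L/(gD³h_f)) = 2.40×10^-5
Q = -0.965·0.01430·ln(8.416×10^-5) = 0.1295 m³/s
Check: V = 2.91 m/s, Re = 8.56×10^5, f = 0.01514, h_f = 65.9 m ≈ 65.5 m ✓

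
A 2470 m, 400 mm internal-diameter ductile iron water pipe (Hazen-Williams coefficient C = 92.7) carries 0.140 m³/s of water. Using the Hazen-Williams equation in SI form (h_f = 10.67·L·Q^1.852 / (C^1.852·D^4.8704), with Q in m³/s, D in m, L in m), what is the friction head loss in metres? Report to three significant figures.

h_f = 10.67·2470·0.140^1.852 / (92.7^1.852·0.400^4.8704) = 13.63 m

h_f ≈ 13.6 m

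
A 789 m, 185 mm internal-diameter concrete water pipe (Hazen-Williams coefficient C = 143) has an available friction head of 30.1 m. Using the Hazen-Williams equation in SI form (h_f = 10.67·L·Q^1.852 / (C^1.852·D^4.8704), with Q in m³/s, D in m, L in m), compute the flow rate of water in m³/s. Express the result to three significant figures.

Q ≈ 0.0807 m³/s

Rearranging: Q = [h_f·C^1.852·D^4.8704 / (10.67·L)]^(1/1.852)
Q = [30.1·143^1.852·0.185^4.8704 / (10.67·789)]^0.540 = 0.08073 m³/s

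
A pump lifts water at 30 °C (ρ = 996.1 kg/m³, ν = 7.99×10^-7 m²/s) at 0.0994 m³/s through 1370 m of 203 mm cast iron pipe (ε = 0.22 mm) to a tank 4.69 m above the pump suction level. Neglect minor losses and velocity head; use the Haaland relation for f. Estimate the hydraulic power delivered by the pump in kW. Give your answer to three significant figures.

V = 4Q/(πD²) = 3.071 m/s; Re = 7.80×10^5; ε/D = 0.00108; f = 0.02039
h_f = f(L/D)V²/2g = 66.14 m
Total head H = z + h_f = 4.69 + 66.14 = 70.83 m
P_hyd = ρgQH = 996.1·9.81·0.0994·70.83 = 68.80 kW

P_hyd ≈ 68.8 kW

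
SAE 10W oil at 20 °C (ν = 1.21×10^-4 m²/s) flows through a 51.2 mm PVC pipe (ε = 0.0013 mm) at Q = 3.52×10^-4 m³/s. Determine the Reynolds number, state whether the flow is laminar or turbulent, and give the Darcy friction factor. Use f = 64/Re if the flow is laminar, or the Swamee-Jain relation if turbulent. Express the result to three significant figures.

V = 4Q/(πD²) = 0.1710 m/s
Re = VD/ν = 0.1710·0.0512/1.21×10^-4 = 72.3
Re < 2300 → laminar → f = 64/Re = 0.8847

Re ≈ 72.3; laminar; f = 64/Re ≈ 0.885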